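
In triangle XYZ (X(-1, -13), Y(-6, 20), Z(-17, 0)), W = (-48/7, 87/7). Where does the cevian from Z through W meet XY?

(-31/6, 29/2)

Barycentric coordinates of W with respect to XYZ: (1/7, 5/7, 1/7).
On side XY the Z-coordinate is zero; dropping W's Z-weight 1/7 and renormalizing the remaining 1/7 : 5/7 gives weights 1/6, 5/6 on X, Y.
V = (1/6)·(-1, -13) + (5/6)·(-6, 20) = (-31/6, 29/2).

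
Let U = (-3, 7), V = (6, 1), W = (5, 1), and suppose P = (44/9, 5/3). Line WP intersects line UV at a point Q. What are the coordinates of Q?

Barycentric coordinates of P with respect to UVW: (1/9, 7/9, 1/9).
On side UV the W-coordinate is zero; dropping P's W-weight 1/9 and renormalizing the remaining 1/9 : 7/9 gives weights 1/8, 7/8 on U, V.
Q = (1/8)·(-3, 7) + (7/8)·(6, 1) = (39/8, 7/4).

(39/8, 7/4)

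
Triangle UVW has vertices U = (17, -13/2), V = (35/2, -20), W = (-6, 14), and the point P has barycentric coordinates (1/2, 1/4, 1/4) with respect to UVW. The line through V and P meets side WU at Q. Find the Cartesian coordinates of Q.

Line VP meets WU where the V-coordinate vanishes; zeroing P's V-weight and renormalizing leaves W, U-weights 1/4 : 1/2 → (1/3, 2/3).
So Q = (1/3)·W + (2/3)·U = (28/3, 1/3).

(28/3, 1/3)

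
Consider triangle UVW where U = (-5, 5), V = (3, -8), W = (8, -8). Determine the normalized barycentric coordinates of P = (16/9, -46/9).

(2/9, 2/3, 1/9)

Signed area of the reference triangle: [UVW] = ½·((-5)·(-8−(-8)) + 3·(-8−5) + 8·(5−(-8))) = ½·(0 − 39 + 104) = 65/2.
[PVW] = ½·((16/9)·(-8−(-8)) + 3·(-8−(-46/9)) + 8·(-46/9−(-8))) = ½·(0 − 26/3 + 208/9) = 65/9, so the U-coordinate is (65/9)/(65/2) = 2/9.
[UPW] = ½·((-5)·(-46/9−(-8)) + (16/9)·(-8−5) + 8·(5−(-46/9))) = ½·(-130/9 − 208/9 + 728/9) = 65/3, so the V-coordinate is 2/3.
[UVP] = ½·((-5)·(-8−(-46/9)) + 3·(-46/9−5) + (16/9)·(5−(-8))) = ½·(130/9 − 91/3 + 208/9) = 65/18, so the W-coordinate is 1/9.
Check: 2/9 + 2/3 + 1/9 = 1.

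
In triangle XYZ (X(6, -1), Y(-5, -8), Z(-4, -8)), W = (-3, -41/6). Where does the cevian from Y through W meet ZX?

(1, -9/2)

Barycentric coordinates of W with respect to XYZ: (1/6, 2/3, 1/6).
On side ZX the Y-coordinate is zero; dropping W's Y-weight 2/3 and renormalizing the remaining 1/6 : 1/6 gives weights 1/2, 1/2 on Z, X.
V = (1/2)·(-4, -8) + (1/2)·(6, -1) = (1, -9/2).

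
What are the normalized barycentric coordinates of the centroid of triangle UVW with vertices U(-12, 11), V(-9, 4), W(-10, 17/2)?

The centroid is the average of the vertices, so each weight is 1/3.

(1/3, 1/3, 1/3)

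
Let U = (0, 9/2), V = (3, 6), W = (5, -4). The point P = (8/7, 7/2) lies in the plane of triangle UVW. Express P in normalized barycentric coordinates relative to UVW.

Signed area of the reference triangle: [UVW] = ½·(0·(6−(-4)) + 3·(-4−(9/2)) + 5·(9/2−6)) = ½·(0 − 51/2 − 15/2) = -33/2.
[PVW] = ½·((8/7)·(6−(-4)) + 3·(-4−(7/2)) + 5·(7/2−6)) = ½·(80/7 − 45/2 − 25/2) = -165/14, so the U-coordinate is (-165/14)/(-33/2) = 5/7.
[UPW] = ½·(0·(7/2−(-4)) + (8/7)·(-4−(9/2)) + 5·(9/2−(7/2))) = ½·(0 − 68/7 + 5) = -33/14, so the V-coordinate is 1/7.
[UVP] = ½·(0·(6−(7/2)) + 3·(7/2−(9/2)) + (8/7)·(9/2−6)) = ½·(0 − 3 − 12/7) = -33/14, so the W-coordinate is 1/7.

(5/7, 1/7, 1/7)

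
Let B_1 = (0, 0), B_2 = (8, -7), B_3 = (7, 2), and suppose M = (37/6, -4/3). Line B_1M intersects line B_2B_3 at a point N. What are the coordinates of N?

(37/5, -8/5)

Barycentric coordinates of M with respect to B_1B_2B_3: (1/6, 1/3, 1/2).
On side B_2B_3 the B_1-coordinate is zero; dropping M's B_1-weight 1/6 and renormalizing the remaining 1/3 : 1/2 gives weights 2/5, 3/5 on B_2, B_3.
N = (2/5)·(8, -7) + (3/5)·(7, 2) = (37/5, -8/5).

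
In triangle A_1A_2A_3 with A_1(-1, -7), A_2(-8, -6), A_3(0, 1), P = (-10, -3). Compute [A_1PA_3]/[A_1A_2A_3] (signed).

4/3

[A_1A_2A_3] = ½·((-1)·(-6−1) + (-8)·(1−(-7)) + 0·(-7−(-6))) = ½·(7 − 64 + 0) = -57/2.
[A_1PA_3] = ½·((-1)·(-3−1) + (-10)·(1−(-7)) + 0·(-7−(-3))) = ½·(4 − 80 + 0) = -38, so the ratio is (-38)/(-57/2) = 4/3.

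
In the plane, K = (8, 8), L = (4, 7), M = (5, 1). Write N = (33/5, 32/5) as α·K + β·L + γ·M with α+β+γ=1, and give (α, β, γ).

Signed area of the reference triangle: [KLM] = ½·(8·(7−1) + 4·(1−8) + 5·(8−7)) = ½·(48 − 28 + 5) = 25/2.
[NLM] = ½·((33/5)·(7−1) + 4·(1−(32/5)) + 5·(32/5−7)) = ½·(198/5 − 108/5 − 3) = 15/2, so the K-coordinate is (15/2)/(25/2) = 3/5.
[KNM] = ½·(8·(32/5−1) + (33/5)·(1−8) + 5·(8−(32/5))) = ½·(216/5 − 231/5 + 8) = 5/2, so the L-coordinate is 1/5.
[KLN] = ½·(8·(7−(32/5)) + 4·(32/5−8) + (33/5)·(8−7)) = ½·(24/5 − 32/5 + 33/5) = 5/2, so the M-coordinate is 1/5.

(3/5, 1/5, 1/5)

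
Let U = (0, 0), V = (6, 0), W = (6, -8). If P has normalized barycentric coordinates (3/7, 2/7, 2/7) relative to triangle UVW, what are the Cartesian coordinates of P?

P = (3/7)·U + (2/7)·V + (2/7)·W.
x-coordinate: (3/7)·0 + (2/7)·6 + (2/7)·6 = 24/7.
y-coordinate: (3/7)·0 + (2/7)·0 + (2/7)·(-8) = -16/7.

(24/7, -16/7)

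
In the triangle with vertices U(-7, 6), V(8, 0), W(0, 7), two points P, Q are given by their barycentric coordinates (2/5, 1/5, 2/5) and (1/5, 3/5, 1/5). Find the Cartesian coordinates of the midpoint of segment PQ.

(11/10, 39/10)

Barycentric coordinates of the midpoint are the average: (3/10, 2/5, 3/10).
Converting: (3/10)·U + (2/5)·V + (3/10)·W = (11/10, 39/10).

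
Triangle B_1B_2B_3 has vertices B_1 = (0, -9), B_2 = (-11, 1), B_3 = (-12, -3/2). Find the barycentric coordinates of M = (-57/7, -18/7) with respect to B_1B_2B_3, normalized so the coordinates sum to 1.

Signed area of the reference triangle: [B_1B_2B_3] = ½·(0·(1−(-3/2)) + (-11)·(-3/2−(-9)) + (-12)·(-9−1)) = ½·(0 − 165/2 + 120) = 75/4.
[MB_2B_3] = ½·((-57/7)·(1−(-3/2)) + (-11)·(-3/2−(-18/7)) + (-12)·(-18/7−1)) = ½·(-285/14 − 165/14 + 300/7) = 75/14, so the B_1-coordinate is (75/14)/(75/4) = 2/7.
[B_1MB_3] = ½·(0·(-18/7−(-3/2)) + (-57/7)·(-3/2−(-9)) + (-12)·(-9−(-18/7))) = ½·(0 − 855/14 + 540/7) = 225/28, so the B_2-coordinate is 3/7.
[B_1B_2M] = ½·(0·(1−(-18/7)) + (-11)·(-18/7−(-9)) + (-57/7)·(-9−1)) = ½·(0 − 495/7 + 570/7) = 75/14, so the B_3-coordinate is 2/7.
Check: 2/7 + 3/7 + 2/7 = 1.

(2/7, 3/7, 2/7)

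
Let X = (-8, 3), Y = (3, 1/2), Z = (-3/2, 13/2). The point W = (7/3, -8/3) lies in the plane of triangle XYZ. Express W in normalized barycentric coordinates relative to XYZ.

Signed area of the reference triangle: [XYZ] = ½·((-8)·(1/2−(13/2)) + 3·(13/2−3) + (-3/2)·(3−(1/2))) = ½·(48 + 21/2 − 15/4) = 219/8.
[WYZ] = ½·((7/3)·(1/2−(13/2)) + 3·(13/2−(-8/3)) + (-3/2)·(-8/3−(1/2))) = ½·(-14 + 55/2 + 19/4) = 73/8, so the X-coordinate is (73/8)/(219/8) = 1/3.
[XWZ] = ½·((-8)·(-8/3−(13/2)) + (7/3)·(13/2−3) + (-3/2)·(3−(-8/3))) = ½·(220/3 + 49/6 − 17/2) = 73/2, so the Y-coordinate is 4/3.
[XYW] = ½·((-8)·(1/2−(-8/3)) + 3·(-8/3−3) + (7/3)·(3−(1/2))) = ½·(-76/3 − 17 + 35/6) = -73/4, so the Z-coordinate is -2/3.

(1/3, 4/3, -2/3)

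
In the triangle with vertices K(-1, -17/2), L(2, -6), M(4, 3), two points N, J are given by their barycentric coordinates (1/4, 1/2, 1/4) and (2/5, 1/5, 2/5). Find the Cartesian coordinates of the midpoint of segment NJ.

Barycentric coordinates of the midpoint are the average: (13/40, 7/20, 13/40).
Converting: (13/40)·K + (7/20)·L + (13/40)·M = (67/40, -311/80).

(67/40, -311/80)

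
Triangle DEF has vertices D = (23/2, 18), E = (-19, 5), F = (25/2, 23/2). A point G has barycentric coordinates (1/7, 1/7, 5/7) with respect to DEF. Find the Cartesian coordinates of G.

G = (1/7)·D + (1/7)·E + (5/7)·F.
x-coordinate: (1/7)·(23/2) + (1/7)·(-19) + (5/7)·(25/2) = 55/7.
y-coordinate: (1/7)·18 + (1/7)·5 + (5/7)·(23/2) = 23/2.

(55/7, 23/2)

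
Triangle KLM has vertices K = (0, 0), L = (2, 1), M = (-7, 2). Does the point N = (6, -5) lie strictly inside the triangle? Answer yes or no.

Barycentric coordinates of N: (50/11, -23/11, -16/11).
The three coordinates are positive, negative, negative; a point is interior exactly when all three are positive.

no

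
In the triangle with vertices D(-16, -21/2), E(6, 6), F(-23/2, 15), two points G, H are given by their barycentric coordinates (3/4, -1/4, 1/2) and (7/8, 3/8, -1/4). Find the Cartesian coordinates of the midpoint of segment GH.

Barycentric coordinates of the midpoint are the average: (13/16, 1/16, 1/8).
Converting: (13/16)·D + (1/16)·E + (1/8)·F = (-225/16, -201/32).

(-225/16, -201/32)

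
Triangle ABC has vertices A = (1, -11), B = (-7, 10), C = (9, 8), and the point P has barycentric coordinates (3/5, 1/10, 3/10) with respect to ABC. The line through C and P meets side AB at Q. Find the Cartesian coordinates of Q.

(-1/7, -8)

Line CP meets AB where the C-coordinate vanishes; zeroing P's C-weight and renormalizing leaves A, B-weights 3/5 : 1/10 → (6/7, 1/7).
So Q = (6/7)·A + (1/7)·B = (-1/7, -8).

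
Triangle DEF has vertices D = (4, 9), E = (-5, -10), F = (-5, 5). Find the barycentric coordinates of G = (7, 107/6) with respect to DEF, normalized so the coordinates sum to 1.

(4/3, -1/2, 1/6)

Signed area of the reference triangle: [DEF] = ½·(4·(-10−5) + (-5)·(5−9) + (-5)·(9−(-10))) = ½·(-60 + 20 − 95) = -135/2.
[GEF] = ½·(7·(-10−5) + (-5)·(5−(107/6)) + (-5)·(107/6−(-10))) = ½·(-105 + 385/6 − 835/6) = -90, so the D-coordinate is (-90)/(-135/2) = 4/3.
[DGF] = ½·(4·(107/6−5) + 7·(5−9) + (-5)·(9−(107/6))) = ½·(154/3 − 28 + 265/6) = 135/4, so the E-coordinate is -1/2.
[DEG] = ½·(4·(-10−(107/6)) + (-5)·(107/6−9) + 7·(9−(-10))) = ½·(-334/3 − 265/6 + 133) = -45/4, so the F-coordinate is 1/6.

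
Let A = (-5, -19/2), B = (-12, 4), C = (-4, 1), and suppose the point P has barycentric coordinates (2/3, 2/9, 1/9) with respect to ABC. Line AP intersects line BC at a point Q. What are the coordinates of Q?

(-28/3, 3)

Line AP meets BC where the A-coordinate vanishes; zeroing P's A-weight and renormalizing leaves B, C-weights 2/9 : 1/9 → (2/3, 1/3).
So Q = (2/3)·B + (1/3)·C = (-28/3, 3).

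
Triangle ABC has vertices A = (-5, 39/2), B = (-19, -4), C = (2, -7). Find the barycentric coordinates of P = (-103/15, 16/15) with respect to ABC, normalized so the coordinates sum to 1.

Signed area of the reference triangle: [ABC] = ½·((-5)·(-4−(-7)) + (-19)·(-7−(39/2)) + 2·(39/2−(-4))) = ½·(-15 + 1007/2 + 47) = 1071/4.
[PBC] = ½·((-103/15)·(-4−(-7)) + (-19)·(-7−(16/15)) + 2·(16/15−(-4))) = ½·(-103/5 + 2299/15 + 152/15) = 357/5, so the A-coordinate is (357/5)/(1071/4) = 4/15.
[APC] = ½·((-5)·(16/15−(-7)) + (-103/15)·(-7−(39/2)) + 2·(39/2−(16/15))) = ½·(-121/3 + 5459/30 + 553/15) = 357/4, so the B-coordinate is 1/3.
[ABP] = ½·((-5)·(-4−(16/15)) + (-19)·(16/15−(39/2)) + (-103/15)·(39/2−(-4))) = ½·(76/3 + 10507/30 − 4841/30) = 1071/10, so the C-coordinate is 2/5.

(4/15, 1/3, 2/5)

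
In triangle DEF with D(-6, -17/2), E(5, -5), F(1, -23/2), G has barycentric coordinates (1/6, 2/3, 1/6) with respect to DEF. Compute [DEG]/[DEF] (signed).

1/6

The signed ratio [DEG]/[DEF] equals the barycentric coordinate of G at vertex F, which is 1/6.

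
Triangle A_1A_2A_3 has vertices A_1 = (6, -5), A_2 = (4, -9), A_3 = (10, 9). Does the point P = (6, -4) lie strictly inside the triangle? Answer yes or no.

Barycentric coordinates of P: (1/2, 1/3, 1/6).
The three coordinates are positive, positive, positive; a point is interior exactly when all three are positive.

yes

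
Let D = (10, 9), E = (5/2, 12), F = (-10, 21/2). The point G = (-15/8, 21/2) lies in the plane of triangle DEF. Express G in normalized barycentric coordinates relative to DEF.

Signed area of the reference triangle: [DEF] = ½·(10·(12−(21/2)) + (5/2)·(21/2−9) + (-10)·(9−12)) = ½·(15 + 15/4 + 30) = 195/8.
[GEF] = ½·((-15/8)·(12−(21/2)) + (5/2)·(21/2−(21/2)) + (-10)·(21/2−12)) = ½·(-45/16 + 0 + 15) = 195/32, so the D-coordinate is (195/32)/(195/8) = 1/4.
[DGF] = ½·(10·(21/2−(21/2)) + (-15/8)·(21/2−9) + (-10)·(9−(21/2))) = ½·(0 − 45/16 + 15) = 195/32, so the E-coordinate is 1/4.
[DEG] = ½·(10·(12−(21/2)) + (5/2)·(21/2−9) + (-15/8)·(9−12)) = ½·(15 + 15/4 + 45/8) = 195/16, so the F-coordinate is 1/2.

(1/4, 1/4, 1/2)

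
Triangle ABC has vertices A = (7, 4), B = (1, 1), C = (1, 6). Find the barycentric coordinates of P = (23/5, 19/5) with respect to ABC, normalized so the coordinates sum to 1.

Signed area of the reference triangle: [ABC] = ½·(7·(1−6) + 1·(6−4) + 1·(4−1)) = ½·(-35 + 2 + 3) = -15.
[PBC] = ½·((23/5)·(1−6) + 1·(6−(19/5)) + 1·(19/5−1)) = ½·(-23 + 11/5 + 14/5) = -9, so the A-coordinate is (-9)/(-15) = 3/5.
[APC] = ½·(7·(19/5−6) + (23/5)·(6−4) + 1·(4−(19/5))) = ½·(-77/5 + 46/5 + 1/5) = -3, so the B-coordinate is 1/5.
[ABP] = ½·(7·(1−(19/5)) + 1·(19/5−4) + (23/5)·(4−1)) = ½·(-98/5 − 1/5 + 69/5) = -3, so the C-coordinate is 1/5.

(3/5, 1/5, 1/5)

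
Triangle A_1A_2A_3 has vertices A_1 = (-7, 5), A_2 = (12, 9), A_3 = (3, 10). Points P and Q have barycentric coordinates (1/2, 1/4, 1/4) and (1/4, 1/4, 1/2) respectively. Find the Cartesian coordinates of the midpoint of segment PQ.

Barycentric coordinates of the midpoint are the average: (3/8, 1/4, 3/8).
Converting: (3/8)·A_1 + (1/4)·A_2 + (3/8)·A_3 = (3/2, 63/8).

(3/2, 63/8)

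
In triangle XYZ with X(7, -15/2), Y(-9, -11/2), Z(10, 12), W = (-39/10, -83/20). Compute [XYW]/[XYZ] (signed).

1/10

[XYZ] = ½·(7·(-11/2−12) + (-9)·(12−(-15/2)) + 10·(-15/2−(-11/2))) = ½·(-245/2 − 351/2 − 20) = -159.
[XYW] = ½·(7·(-11/2−(-83/20)) + (-9)·(-83/20−(-15/2)) + (-39/10)·(-15/2−(-11/2))) = ½·(-189/20 − 603/20 + 39/5) = -159/10, so the ratio is (-159/10)/(-159) = 1/10.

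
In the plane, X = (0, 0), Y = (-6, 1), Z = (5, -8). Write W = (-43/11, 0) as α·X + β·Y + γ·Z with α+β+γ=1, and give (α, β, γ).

(2/11, 8/11, 1/11)

Signed area of the reference triangle: [XYZ] = ½·(0·(1−(-8)) + (-6)·(-8−0) + 5·(0−1)) = ½·(0 + 48 − 5) = 43/2.
[WYZ] = ½·((-43/11)·(1−(-8)) + (-6)·(-8−0) + 5·(0−1)) = ½·(-387/11 + 48 − 5) = 43/11, so the X-coordinate is (43/11)/(43/2) = 2/11.
[XWZ] = ½·(0·(0−(-8)) + (-43/11)·(-8−0) + 5·(0−0)) = ½·(0 + 344/11 + 0) = 172/11, so the Y-coordinate is 8/11.
[XYW] = ½·(0·(1−0) + (-6)·(0−0) + (-43/11)·(0−1)) = ½·(0 + 0 + 43/11) = 43/22, so the Z-coordinate is 1/11.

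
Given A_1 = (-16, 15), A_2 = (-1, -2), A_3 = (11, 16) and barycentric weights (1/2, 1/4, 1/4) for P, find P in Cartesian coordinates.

P = (1/2)·A_1 + (1/4)·A_2 + (1/4)·A_3.
x-coordinate: (1/2)·(-16) + (1/4)·(-1) + (1/4)·11 = -11/2.
y-coordinate: (1/2)·15 + (1/4)·(-2) + (1/4)·16 = 11.

(-11/2, 11)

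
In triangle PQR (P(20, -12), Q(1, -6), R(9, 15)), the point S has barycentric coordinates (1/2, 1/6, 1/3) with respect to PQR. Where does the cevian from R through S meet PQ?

Line RS meets PQ where the R-coordinate vanishes; zeroing S's R-weight and renormalizing leaves P, Q-weights 1/2 : 1/6 → (3/4, 1/4).
So T = (3/4)·P + (1/4)·Q = (61/4, -21/2).

(61/4, -21/2)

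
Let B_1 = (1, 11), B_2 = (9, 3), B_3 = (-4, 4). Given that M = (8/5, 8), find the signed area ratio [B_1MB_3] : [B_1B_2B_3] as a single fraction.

[B_1B_2B_3] = ½·(1·(3−4) + 9·(4−11) + (-4)·(11−3)) = ½·(-1 − 63 − 32) = -48.
[B_1MB_3] = ½·(1·(8−4) + (8/5)·(4−11) + (-4)·(11−8)) = ½·(4 − 56/5 − 12) = -48/5, so the ratio is (-48/5)/(-48) = 1/5.

1/5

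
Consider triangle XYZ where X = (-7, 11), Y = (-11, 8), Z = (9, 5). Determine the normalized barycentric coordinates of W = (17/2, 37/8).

(-1/8, 1/8, 1)

Signed area of the reference triangle: [XYZ] = ½·((-7)·(8−5) + (-11)·(5−11) + 9·(11−8)) = ½·(-21 + 66 + 27) = 36.
[WYZ] = ½·((17/2)·(8−5) + (-11)·(5−(37/8)) + 9·(37/8−8)) = ½·(51/2 − 33/8 − 243/8) = -9/2, so the X-coordinate is (-9/2)/36 = -1/8.
[XWZ] = ½·((-7)·(37/8−5) + (17/2)·(5−11) + 9·(11−(37/8))) = ½·(21/8 − 51 + 459/8) = 9/2, so the Y-coordinate is 1/8.
[XYW] = ½·((-7)·(8−(37/8)) + (-11)·(37/8−11) + (17/2)·(11−8)) = ½·(-189/8 + 561/8 + 51/2) = 36, so the Z-coordinate is 1.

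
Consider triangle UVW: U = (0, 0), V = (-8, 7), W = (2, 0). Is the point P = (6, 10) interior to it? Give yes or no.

Barycentric coordinates of P: (-64/7, 10/7, 61/7).
The three coordinates are negative, positive, positive; a point is interior exactly when all three are positive.

no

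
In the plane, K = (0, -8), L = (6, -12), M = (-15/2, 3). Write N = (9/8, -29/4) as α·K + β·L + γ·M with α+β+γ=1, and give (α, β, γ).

(1/4, 1/2, 1/4)

Signed area of the reference triangle: [KLM] = ½·(0·(-12−3) + 6·(3−(-8)) + (-15/2)·(-8−(-12))) = ½·(0 + 66 − 30) = 18.
[NLM] = ½·((9/8)·(-12−3) + 6·(3−(-29/4)) + (-15/2)·(-29/4−(-12))) = ½·(-135/8 + 123/2 − 285/8) = 9/2, so the K-coordinate is (9/2)/18 = 1/4.
[KNM] = ½·(0·(-29/4−3) + (9/8)·(3−(-8)) + (-15/2)·(-8−(-29/4))) = ½·(0 + 99/8 + 45/8) = 9, so the L-coordinate is 1/2.
[KLN] = ½·(0·(-12−(-29/4)) + 6·(-29/4−(-8)) + (9/8)·(-8−(-12))) = ½·(0 + 9/2 + 9/2) = 9/2, so the M-coordinate is 1/4.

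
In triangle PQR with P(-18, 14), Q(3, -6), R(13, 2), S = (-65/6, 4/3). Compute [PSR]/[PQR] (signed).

5/6

[PQR] = ½·((-18)·(-6−2) + 3·(2−14) + 13·(14−(-6))) = ½·(144 − 36 + 260) = 184.
[PSR] = ½·((-18)·(4/3−2) + (-65/6)·(2−14) + 13·(14−(4/3))) = ½·(12 + 130 + 494/3) = 460/3, so the ratio is (460/3)/184 = 5/6.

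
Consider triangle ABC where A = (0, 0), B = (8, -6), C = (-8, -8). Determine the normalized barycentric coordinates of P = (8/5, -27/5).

(1/5, 1/2, 3/10)

Signed area of the reference triangle: [ABC] = ½·(0·(-6−(-8)) + 8·(-8−0) + (-8)·(0−(-6))) = ½·(0 − 64 − 48) = -56.
[PBC] = ½·((8/5)·(-6−(-8)) + 8·(-8−(-27/5)) + (-8)·(-27/5−(-6))) = ½·(16/5 − 104/5 − 24/5) = -56/5, so the A-coordinate is (-56/5)/(-56) = 1/5.
[APC] = ½·(0·(-27/5−(-8)) + (8/5)·(-8−0) + (-8)·(0−(-27/5))) = ½·(0 − 64/5 − 216/5) = -28, so the B-coordinate is 1/2.
[ABP] = ½·(0·(-6−(-27/5)) + 8·(-27/5−0) + (8/5)·(0−(-6))) = ½·(0 − 216/5 + 48/5) = -84/5, so the C-coordinate is 3/10.
Check: 1/5 + 1/2 + 3/10 = 1.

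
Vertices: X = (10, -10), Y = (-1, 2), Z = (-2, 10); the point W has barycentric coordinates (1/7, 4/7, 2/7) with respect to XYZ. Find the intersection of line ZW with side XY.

(6/5, -2/5)

Line ZW meets XY where the Z-coordinate vanishes; zeroing W's Z-weight and renormalizing leaves X, Y-weights 1/7 : 4/7 → (1/5, 4/5).
So V = (1/5)·X + (4/5)·Y = (6/5, -2/5).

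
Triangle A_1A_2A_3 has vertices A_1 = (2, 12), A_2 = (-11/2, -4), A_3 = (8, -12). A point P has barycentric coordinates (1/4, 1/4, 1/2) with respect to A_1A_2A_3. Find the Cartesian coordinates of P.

P = (1/4)·A_1 + (1/4)·A_2 + (1/2)·A_3.
x-coordinate: (1/4)·2 + (1/4)·(-11/2) + (1/2)·8 = 25/8.
y-coordinate: (1/4)·12 + (1/4)·(-4) + (1/2)·(-12) = -4.

(25/8, -4)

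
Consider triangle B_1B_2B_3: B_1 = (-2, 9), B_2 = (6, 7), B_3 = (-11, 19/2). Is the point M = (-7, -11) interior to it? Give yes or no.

Barycentric coordinates of M: (-677/28, 365/28, 85/7).
The three coordinates are negative, positive, positive; a point is interior exactly when all three are positive.

no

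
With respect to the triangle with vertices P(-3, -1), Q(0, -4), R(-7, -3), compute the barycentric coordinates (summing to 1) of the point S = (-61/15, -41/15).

(4/15, 4/15, 7/15)

Signed area of the reference triangle: [PQR] = ½·((-3)·(-4−(-3)) + 0·(-3−(-1)) + (-7)·(-1−(-4))) = ½·(3 + 0 − 21) = -9.
[SQR] = ½·((-61/15)·(-4−(-3)) + 0·(-3−(-41/15)) + (-7)·(-41/15−(-4))) = ½·(61/15 + 0 − 133/15) = -12/5, so the P-coordinate is (-12/5)/(-9) = 4/15.
[PSR] = ½·((-3)·(-41/15−(-3)) + (-61/15)·(-3−(-1)) + (-7)·(-1−(-41/15))) = ½·(-4/5 + 122/15 − 182/15) = -12/5, so the Q-coordinate is 4/15.
[PQS] = ½·((-3)·(-4−(-41/15)) + 0·(-41/15−(-1)) + (-61/15)·(-1−(-4))) = ½·(19/5 + 0 − 61/5) = -21/5, so the R-coordinate is 7/15.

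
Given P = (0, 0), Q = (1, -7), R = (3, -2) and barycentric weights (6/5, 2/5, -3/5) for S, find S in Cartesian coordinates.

(-7/5, -8/5)

S = (6/5)·P + (2/5)·Q + (-3/5)·R.
x-coordinate: (6/5)·0 + (2/5)·1 + (-3/5)·3 = -7/5.
y-coordinate: (6/5)·0 + (2/5)·(-7) + (-3/5)·(-2) = -8/5.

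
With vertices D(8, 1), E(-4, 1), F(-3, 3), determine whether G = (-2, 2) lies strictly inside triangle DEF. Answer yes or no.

yes

Barycentric coordinates of G: (1/8, 3/8, 1/2).
The three coordinates are positive, positive, positive; a point is interior exactly when all three are positive.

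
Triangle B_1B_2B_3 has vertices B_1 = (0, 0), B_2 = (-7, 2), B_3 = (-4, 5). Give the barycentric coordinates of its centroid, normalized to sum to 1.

The centroid is the average of the vertices, so each weight is 1/3.

(1/3, 1/3, 1/3)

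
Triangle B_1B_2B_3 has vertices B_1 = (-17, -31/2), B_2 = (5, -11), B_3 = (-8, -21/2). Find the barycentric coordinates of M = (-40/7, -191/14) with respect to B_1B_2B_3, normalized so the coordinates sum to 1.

(4/7, 4/7, -1/7)

Signed area of the reference triangle: [B_1B_2B_3] = ½·((-17)·(-11−(-21/2)) + 5·(-21/2−(-31/2)) + (-8)·(-31/2−(-11))) = ½·(17/2 + 25 + 36) = 139/4.
[MB_2B_3] = ½·((-40/7)·(-11−(-21/2)) + 5·(-21/2−(-191/14)) + (-8)·(-191/14−(-11))) = ½·(20/7 + 110/7 + 148/7) = 139/7, so the B_1-coordinate is (139/7)/(139/4) = 4/7.
[B_1MB_3] = ½·((-17)·(-191/14−(-21/2)) + (-40/7)·(-21/2−(-31/2)) + (-8)·(-31/2−(-191/14))) = ½·(374/7 − 200/7 + 104/7) = 139/7, so the B_2-coordinate is 4/7.
[B_1B_2M] = ½·((-17)·(-11−(-191/14)) + 5·(-191/14−(-31/2)) + (-40/7)·(-31/2−(-11))) = ½·(-629/14 + 65/7 + 180/7) = -139/28, so the B_3-coordinate is -1/7.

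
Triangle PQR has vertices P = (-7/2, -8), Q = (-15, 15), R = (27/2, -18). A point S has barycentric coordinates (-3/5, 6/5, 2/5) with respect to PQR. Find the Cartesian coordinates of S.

S = (-3/5)·P + (6/5)·Q + (2/5)·R.
x-coordinate: (-3/5)·(-7/2) + (6/5)·(-15) + (2/5)·(27/2) = -21/2.
y-coordinate: (-3/5)·(-8) + (6/5)·15 + (2/5)·(-18) = 78/5.

(-21/2, 78/5)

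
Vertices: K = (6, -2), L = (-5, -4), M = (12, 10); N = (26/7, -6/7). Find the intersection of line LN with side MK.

Barycentric coordinates of N with respect to KLM: (4/7, 2/7, 1/7).
On side MK the L-coordinate is zero; dropping N's L-weight 2/7 and renormalizing the remaining 1/7 : 4/7 gives weights 1/5, 4/5 on M, K.
J = (1/5)·(12, 10) + (4/5)·(6, -2) = (36/5, 2/5).

(36/5, 2/5)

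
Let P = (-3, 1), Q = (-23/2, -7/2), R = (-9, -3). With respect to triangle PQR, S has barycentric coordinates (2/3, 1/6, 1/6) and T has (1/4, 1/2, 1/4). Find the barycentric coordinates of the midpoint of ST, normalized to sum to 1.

Since both coordinate triples sum to 1, the midpoint's barycentrics are the componentwise average.
(2/3+1/4)/2 = 11/24; similarly 1/3 and 5/24.

(11/24, 1/3, 5/24)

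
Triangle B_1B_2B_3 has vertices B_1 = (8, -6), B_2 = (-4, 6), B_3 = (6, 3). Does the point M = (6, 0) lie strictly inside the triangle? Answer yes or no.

Barycentric coordinates of M: (5/14, 1/14, 4/7).
The three coordinates are positive, positive, positive; a point is interior exactly when all three are positive.

yes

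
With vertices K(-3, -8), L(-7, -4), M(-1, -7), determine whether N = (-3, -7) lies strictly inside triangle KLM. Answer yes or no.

Barycentric coordinates of N: (1/2, 1/6, 1/3).
The three coordinates are positive, positive, positive; a point is interior exactly when all three are positive.

yes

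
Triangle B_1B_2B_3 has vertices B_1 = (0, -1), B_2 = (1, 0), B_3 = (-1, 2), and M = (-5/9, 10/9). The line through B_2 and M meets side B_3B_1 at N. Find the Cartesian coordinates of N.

(-3/4, 5/4)

Barycentric coordinates of M with respect to B_1B_2B_3: (2/9, 1/9, 2/3).
On side B_3B_1 the B_2-coordinate is zero; dropping M's B_2-weight 1/9 and renormalizing the remaining 2/3 : 2/9 gives weights 3/4, 1/4 on B_3, B_1.
N = (3/4)·(-1, 2) + (1/4)·(0, -1) = (-3/4, 5/4).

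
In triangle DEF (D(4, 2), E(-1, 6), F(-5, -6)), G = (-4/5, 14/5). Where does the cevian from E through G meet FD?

Barycentric coordinates of G with respect to DEF: (1/5, 3/5, 1/5).
On side FD the E-coordinate is zero; dropping G's E-weight 3/5 and renormalizing the remaining 1/5 : 1/5 gives weights 1/2, 1/2 on F, D.
H = (1/2)·(-5, -6) + (1/2)·(4, 2) = (-1/2, -2).

(-1/2, -2)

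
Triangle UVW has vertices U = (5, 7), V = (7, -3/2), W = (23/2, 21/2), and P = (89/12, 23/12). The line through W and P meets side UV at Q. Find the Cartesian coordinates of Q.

Barycentric coordinates of P with respect to UVW: (1/6, 2/3, 1/6).
On side UV the W-coordinate is zero; dropping P's W-weight 1/6 and renormalizing the remaining 1/6 : 2/3 gives weights 1/5, 4/5 on U, V.
Q = (1/5)·(5, 7) + (4/5)·(7, -3/2) = (33/5, 1/5).

(33/5, 1/5)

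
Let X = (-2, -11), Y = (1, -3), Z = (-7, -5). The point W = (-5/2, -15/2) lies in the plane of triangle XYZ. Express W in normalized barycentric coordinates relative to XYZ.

Signed area of the reference triangle: [XYZ] = ½·((-2)·(-3−(-5)) + 1·(-5−(-11)) + (-7)·(-11−(-3))) = ½·(-4 + 6 + 56) = 29.
[WYZ] = ½·((-5/2)·(-3−(-5)) + 1·(-5−(-15/2)) + (-7)·(-15/2−(-3))) = ½·(-5 + 5/2 + 63/2) = 29/2, so the X-coordinate is (29/2)/29 = 1/2.
[XWZ] = ½·((-2)·(-15/2−(-5)) + (-5/2)·(-5−(-11)) + (-7)·(-11−(-15/2))) = ½·(5 − 15 + 49/2) = 29/4, so the Y-coordinate is 1/4.
[XYW] = ½·((-2)·(-3−(-15/2)) + 1·(-15/2−(-11)) + (-5/2)·(-11−(-3))) = ½·(-9 + 7/2 + 20) = 29/4, so the Z-coordinate is 1/4.
Check: 1/2 + 1/4 + 1/4 = 1.

(1/2, 1/4, 1/4)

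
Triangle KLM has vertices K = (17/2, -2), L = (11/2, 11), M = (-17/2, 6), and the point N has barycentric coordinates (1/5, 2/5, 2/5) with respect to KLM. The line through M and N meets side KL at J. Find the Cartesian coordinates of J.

(13/2, 20/3)

Line MN meets KL where the M-coordinate vanishes; zeroing N's M-weight and renormalizing leaves K, L-weights 1/5 : 2/5 → (1/3, 2/3).
So J = (1/3)·K + (2/3)·L = (13/2, 20/3).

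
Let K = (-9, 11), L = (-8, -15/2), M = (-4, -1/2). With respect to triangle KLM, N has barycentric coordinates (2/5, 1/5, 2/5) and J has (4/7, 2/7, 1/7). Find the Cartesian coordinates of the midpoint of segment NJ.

Barycentric coordinates of the midpoint are the average: (17/35, 17/70, 19/70).
Converting: (17/35)·K + (17/70)·L + (19/70)·M = (-37/5, 237/70).

(-37/5, 237/70)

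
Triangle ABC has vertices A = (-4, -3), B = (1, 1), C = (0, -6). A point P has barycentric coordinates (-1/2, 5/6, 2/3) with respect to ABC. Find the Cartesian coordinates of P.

(17/6, -5/3)

P = (-1/2)·A + (5/6)·B + (2/3)·C.
x-coordinate: (-1/2)·(-4) + (5/6)·1 + (2/3)·0 = 17/6.
y-coordinate: (-1/2)·(-3) + (5/6)·1 + (2/3)·(-6) = -5/3.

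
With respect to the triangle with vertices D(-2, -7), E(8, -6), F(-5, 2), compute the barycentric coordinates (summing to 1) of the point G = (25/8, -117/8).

(13/8, 1/4, -7/8)

Signed area of the reference triangle: [DEF] = ½·((-2)·(-6−2) + 8·(2−(-7)) + (-5)·(-7−(-6))) = ½·(16 + 72 + 5) = 93/2.
[GEF] = ½·((25/8)·(-6−2) + 8·(2−(-117/8)) + (-5)·(-117/8−(-6))) = ½·(-25 + 133 + 345/8) = 1209/16, so the D-coordinate is (1209/16)/(93/2) = 13/8.
[DGF] = ½·((-2)·(-117/8−2) + (25/8)·(2−(-7)) + (-5)·(-7−(-117/8))) = ½·(133/4 + 225/8 − 305/8) = 93/8, so the E-coordinate is 1/4.
[DEG] = ½·((-2)·(-6−(-117/8)) + 8·(-117/8−(-7)) + (25/8)·(-7−(-6))) = ½·(-69/4 − 61 − 25/8) = -651/16, so the F-coordinate is -7/8.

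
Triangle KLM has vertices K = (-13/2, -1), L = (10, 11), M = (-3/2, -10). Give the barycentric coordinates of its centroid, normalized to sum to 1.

(1/3, 1/3, 1/3)

The centroid is the average of the vertices, so each weight is 1/3.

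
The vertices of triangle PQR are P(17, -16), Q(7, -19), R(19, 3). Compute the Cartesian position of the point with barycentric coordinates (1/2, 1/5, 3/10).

S = (1/2)·P + (1/5)·Q + (3/10)·R.
x-coordinate: (1/2)·17 + (1/5)·7 + (3/10)·19 = 78/5.
y-coordinate: (1/2)·(-16) + (1/5)·(-19) + (3/10)·3 = -109/10.

(78/5, -109/10)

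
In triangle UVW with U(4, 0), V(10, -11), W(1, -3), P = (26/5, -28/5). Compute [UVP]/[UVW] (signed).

[UVW] = ½·(4·(-11−(-3)) + 10·(-3−0) + 1·(0−(-11))) = ½·(-32 − 30 + 11) = -51/2.
[UVP] = ½·(4·(-11−(-28/5)) + 10·(-28/5−0) + (26/5)·(0−(-11))) = ½·(-108/5 − 56 + 286/5) = -51/5, so the ratio is (-51/5)/(-51/2) = 2/5.

2/5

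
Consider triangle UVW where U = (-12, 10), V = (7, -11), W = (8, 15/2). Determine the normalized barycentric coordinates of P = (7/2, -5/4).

Signed area of the reference triangle: [UVW] = ½·((-12)·(-11−(15/2)) + 7·(15/2−10) + 8·(10−(-11))) = ½·(222 − 35/2 + 168) = 745/4.
[PVW] = ½·((7/2)·(-11−(15/2)) + 7·(15/2−(-5/4)) + 8·(-5/4−(-11))) = ½·(-259/4 + 245/4 + 78) = 149/4, so the U-coordinate is (149/4)/(745/4) = 1/5.
[UPW] = ½·((-12)·(-5/4−(15/2)) + (7/2)·(15/2−10) + 8·(10−(-5/4))) = ½·(105 − 35/4 + 90) = 745/8, so the V-coordinate is 1/2.
[UVP] = ½·((-12)·(-11−(-5/4)) + 7·(-5/4−10) + (7/2)·(10−(-11))) = ½·(117 − 315/4 + 147/2) = 447/8, so the W-coordinate is 3/10.
Check: 1/5 + 1/2 + 3/10 = 1.

(1/5, 1/2, 3/10)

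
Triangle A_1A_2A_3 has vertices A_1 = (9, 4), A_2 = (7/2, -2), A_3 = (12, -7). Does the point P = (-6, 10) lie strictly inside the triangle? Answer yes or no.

no

Barycentric coordinates of P: (109/157, 294/157, -246/157).
The three coordinates are positive, positive, negative; a point is interior exactly when all three are positive.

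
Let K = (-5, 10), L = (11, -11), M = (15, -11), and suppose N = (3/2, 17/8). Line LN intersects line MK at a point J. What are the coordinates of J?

Barycentric coordinates of N with respect to KLM: (5/8, 1/4, 1/8).
On side MK the L-coordinate is zero; dropping N's L-weight 1/4 and renormalizing the remaining 1/8 : 5/8 gives weights 1/6, 5/6 on M, K.
J = (1/6)·(15, -11) + (5/6)·(-5, 10) = (-5/3, 13/2).

(-5/3, 13/2)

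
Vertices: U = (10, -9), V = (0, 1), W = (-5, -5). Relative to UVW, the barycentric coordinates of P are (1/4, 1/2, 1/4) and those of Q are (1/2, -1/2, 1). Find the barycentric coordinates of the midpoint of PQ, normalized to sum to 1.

(3/8, 0, 5/8)

Since both coordinate triples sum to 1, the midpoint's barycentrics are the componentwise average.
(1/4+1/2)/2 = 3/8; similarly 0 and 5/8.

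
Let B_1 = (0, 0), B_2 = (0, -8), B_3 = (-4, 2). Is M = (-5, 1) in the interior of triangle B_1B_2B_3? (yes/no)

no

Barycentric coordinates of M: (-7/16, 3/16, 5/4).
The three coordinates are negative, positive, positive; a point is interior exactly when all three are positive.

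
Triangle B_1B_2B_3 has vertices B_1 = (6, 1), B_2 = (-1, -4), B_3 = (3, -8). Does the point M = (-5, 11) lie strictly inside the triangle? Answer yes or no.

Barycentric coordinates of M: (11/12, 43/16, -125/48).
The three coordinates are positive, positive, negative; a point is interior exactly when all three are positive.

no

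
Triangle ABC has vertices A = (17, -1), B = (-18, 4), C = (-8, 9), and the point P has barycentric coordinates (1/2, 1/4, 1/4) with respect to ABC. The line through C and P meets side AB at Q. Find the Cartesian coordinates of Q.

Line CP meets AB where the C-coordinate vanishes; zeroing P's C-weight and renormalizing leaves A, B-weights 1/2 : 1/4 → (2/3, 1/3).
So Q = (2/3)·A + (1/3)·B = (16/3, 2/3).

(16/3, 2/3)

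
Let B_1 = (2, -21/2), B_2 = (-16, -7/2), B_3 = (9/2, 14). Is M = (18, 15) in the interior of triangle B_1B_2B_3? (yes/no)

no

Barycentric coordinates of M: (863/1834, -1313/1834, 1142/917).
The three coordinates are positive, negative, positive; a point is interior exactly when all three are positive.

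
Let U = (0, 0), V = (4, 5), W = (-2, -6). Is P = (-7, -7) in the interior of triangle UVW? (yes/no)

no

Barycentric coordinates of P: (7/2, -2, -1/2).
The three coordinates are positive, negative, negative; a point is interior exactly when all three are positive.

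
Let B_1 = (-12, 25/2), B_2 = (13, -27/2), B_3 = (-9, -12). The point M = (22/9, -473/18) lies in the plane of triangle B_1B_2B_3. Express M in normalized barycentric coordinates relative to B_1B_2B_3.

Signed area of the reference triangle: [B_1B_2B_3] = ½·((-12)·(-27/2−(-12)) + 13·(-12−(25/2)) + (-9)·(25/2−(-27/2))) = ½·(18 − 637/2 − 234) = -1069/4.
[MB_2B_3] = ½·((22/9)·(-27/2−(-12)) + 13·(-12−(-473/18)) + (-9)·(-473/18−(-27/2))) = ½·(-11/3 + 3341/18 + 115) = 5345/36, so the B_1-coordinate is (5345/36)/(-1069/4) = -5/9.
[B_1MB_3] = ½·((-12)·(-473/18−(-12)) + (22/9)·(-12−(25/2)) + (-9)·(25/2−(-473/18))) = ½·(514/3 − 539/9 − 349) = -1069/9, so the B_2-coordinate is 4/9.
[B_1B_2M] = ½·((-12)·(-27/2−(-473/18)) + 13·(-473/18−(25/2)) + (22/9)·(25/2−(-27/2))) = ½·(-460/3 − 4537/9 + 572/9) = -5345/18, so the B_3-coordinate is 10/9.

(-5/9, 4/9, 10/9)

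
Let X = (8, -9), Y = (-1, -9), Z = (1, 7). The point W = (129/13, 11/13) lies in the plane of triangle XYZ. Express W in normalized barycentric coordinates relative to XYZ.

Signed area of the reference triangle: [XYZ] = ½·(8·(-9−7) + (-1)·(7−(-9)) + 1·(-9−(-9))) = ½·(-128 − 16 + 0) = -72.
[WYZ] = ½·((129/13)·(-9−7) + (-1)·(7−(11/13)) + 1·(11/13−(-9))) = ½·(-2064/13 − 80/13 + 128/13) = -1008/13, so the X-coordinate is (-1008/13)/(-72) = 14/13.
[XWZ] = ½·(8·(11/13−7) + (129/13)·(7−(-9)) + 1·(-9−(11/13))) = ½·(-640/13 + 2064/13 − 128/13) = 648/13, so the Y-coordinate is -9/13.
[XYW] = ½·(8·(-9−(11/13)) + (-1)·(11/13−(-9)) + (129/13)·(-9−(-9))) = ½·(-1024/13 − 128/13 + 0) = -576/13, so the Z-coordinate is 8/13.

(14/13, -9/13, 8/13)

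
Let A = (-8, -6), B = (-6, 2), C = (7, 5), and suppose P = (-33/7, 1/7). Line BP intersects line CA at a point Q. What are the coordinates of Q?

Barycentric coordinates of P with respect to ABC: (2/7, 4/7, 1/7).
On side CA the B-coordinate is zero; dropping P's B-weight 4/7 and renormalizing the remaining 1/7 : 2/7 gives weights 1/3, 2/3 on C, A.
Q = (1/3)·(7, 5) + (2/3)·(-8, -6) = (-3, -7/3).

(-3, -7/3)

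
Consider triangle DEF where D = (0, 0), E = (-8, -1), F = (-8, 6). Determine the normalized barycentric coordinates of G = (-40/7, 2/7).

(2/7, 4/7, 1/7)

Signed area of the reference triangle: [DEF] = ½·(0·(-1−6) + (-8)·(6−0) + (-8)·(0−(-1))) = ½·(0 − 48 − 8) = -28.
[GEF] = ½·((-40/7)·(-1−6) + (-8)·(6−(2/7)) + (-8)·(2/7−(-1))) = ½·(40 − 320/7 − 72/7) = -8, so the D-coordinate is (-8)/(-28) = 2/7.
[DGF] = ½·(0·(2/7−6) + (-40/7)·(6−0) + (-8)·(0−(2/7))) = ½·(0 − 240/7 + 16/7) = -16, so the E-coordinate is 4/7.
[DEG] = ½·(0·(-1−(2/7)) + (-8)·(2/7−0) + (-40/7)·(0−(-1))) = ½·(0 − 16/7 − 40/7) = -4, so the F-coordinate is 1/7.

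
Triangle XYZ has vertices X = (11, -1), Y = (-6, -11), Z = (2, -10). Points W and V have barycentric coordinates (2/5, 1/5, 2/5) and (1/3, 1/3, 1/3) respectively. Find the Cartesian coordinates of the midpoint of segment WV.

(19/6, -209/30)

Barycentric coordinates of the midpoint are the average: (11/30, 4/15, 11/30).
Converting: (11/30)·X + (4/15)·Y + (11/30)·Z = (19/6, -209/30).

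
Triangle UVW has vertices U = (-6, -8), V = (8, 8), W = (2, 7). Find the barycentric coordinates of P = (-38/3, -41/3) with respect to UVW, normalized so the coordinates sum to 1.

Signed area of the reference triangle: [UVW] = ½·((-6)·(8−7) + 8·(7−(-8)) + 2·(-8−8)) = ½·(-6 + 120 − 32) = 41.
[PVW] = ½·((-38/3)·(8−7) + 8·(7−(-41/3)) + 2·(-41/3−8)) = ½·(-38/3 + 496/3 − 130/3) = 164/3, so the U-coordinate is (164/3)/41 = 4/3.
[UPW] = ½·((-6)·(-41/3−7) + (-38/3)·(7−(-8)) + 2·(-8−(-41/3))) = ½·(124 − 190 + 34/3) = -82/3, so the V-coordinate is -2/3.
[UVP] = ½·((-6)·(8−(-41/3)) + 8·(-41/3−(-8)) + (-38/3)·(-8−8)) = ½·(-130 − 136/3 + 608/3) = 41/3, so the W-coordinate is 1/3.
Check: 4/3 − 2/3 + 1/3 = 1.

(4/3, -2/3, 1/3)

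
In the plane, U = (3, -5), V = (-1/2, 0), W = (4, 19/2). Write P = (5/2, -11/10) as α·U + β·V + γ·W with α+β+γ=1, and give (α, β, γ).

Signed area of the reference triangle: [UVW] = ½·(3·(0−(19/2)) + (-1/2)·(19/2−(-5)) + 4·(-5−0)) = ½·(-57/2 − 29/4 − 20) = -223/8.
[PVW] = ½·((5/2)·(0−(19/2)) + (-1/2)·(19/2−(-11/10)) + 4·(-11/10−0)) = ½·(-95/4 − 53/10 − 22/5) = -669/40, so the U-coordinate is (-669/40)/(-223/8) = 3/5.
[UPW] = ½·(3·(-11/10−(19/2)) + (5/2)·(19/2−(-5)) + 4·(-5−(-11/10))) = ½·(-159/5 + 145/4 − 78/5) = -223/40, so the V-coordinate is 1/5.
[UVP] = ½·(3·(0−(-11/10)) + (-1/2)·(-11/10−(-5)) + (5/2)·(-5−0)) = ½·(33/10 − 39/20 − 25/2) = -223/40, so the W-coordinate is 1/5.
Check: 3/5 + 1/5 + 1/5 = 1.

(3/5, 1/5, 1/5)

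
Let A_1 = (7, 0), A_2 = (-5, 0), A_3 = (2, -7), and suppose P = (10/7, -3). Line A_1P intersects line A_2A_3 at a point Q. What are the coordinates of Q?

Barycentric coordinates of P with respect to A_1A_2A_3: (2/7, 2/7, 3/7).
On side A_2A_3 the A_1-coordinate is zero; dropping P's A_1-weight 2/7 and renormalizing the remaining 2/7 : 3/7 gives weights 2/5, 3/5 on A_2, A_3.
Q = (2/5)·(-5, 0) + (3/5)·(2, -7) = (-4/5, -21/5).

(-4/5, -21/5)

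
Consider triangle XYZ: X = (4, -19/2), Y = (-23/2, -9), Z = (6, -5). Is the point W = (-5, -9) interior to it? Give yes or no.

yes

Barycentric coordinates of W: (104/283, 166/283, 13/283).
The three coordinates are positive, positive, positive; a point is interior exactly when all three are positive.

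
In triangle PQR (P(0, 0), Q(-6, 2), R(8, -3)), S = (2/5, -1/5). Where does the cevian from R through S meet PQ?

Barycentric coordinates of S with respect to PQR: (3/5, 1/5, 1/5).
On side PQ the R-coordinate is zero; dropping S's R-weight 1/5 and renormalizing the remaining 3/5 : 1/5 gives weights 3/4, 1/4 on P, Q.
T = (3/4)·(0, 0) + (1/4)·(-6, 2) = (-3/2, 1/2).

(-3/2, 1/2)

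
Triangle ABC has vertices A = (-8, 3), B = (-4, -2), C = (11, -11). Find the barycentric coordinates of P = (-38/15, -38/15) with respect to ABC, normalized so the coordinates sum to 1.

(2/15, 11/15, 2/15)

Signed area of the reference triangle: [ABC] = ½·((-8)·(-2−(-11)) + (-4)·(-11−3) + 11·(3−(-2))) = ½·(-72 + 56 + 55) = 39/2.
[PBC] = ½·((-38/15)·(-2−(-11)) + (-4)·(-11−(-38/15)) + 11·(-38/15−(-2))) = ½·(-114/5 + 508/15 − 88/15) = 13/5, so the A-coordinate is (13/5)/(39/2) = 2/15.
[APC] = ½·((-8)·(-38/15−(-11)) + (-38/15)·(-11−3) + 11·(3−(-38/15))) = ½·(-1016/15 + 532/15 + 913/15) = 143/10, so the B-coordinate is 11/15.
[ABP] = ½·((-8)·(-2−(-38/15)) + (-4)·(-38/15−3) + (-38/15)·(3−(-2))) = ½·(-64/15 + 332/15 − 38/3) = 13/5, so the C-coordinate is 2/15.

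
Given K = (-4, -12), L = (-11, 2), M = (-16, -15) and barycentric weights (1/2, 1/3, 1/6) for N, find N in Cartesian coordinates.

N = (1/2)·K + (1/3)·L + (1/6)·M.
x-coordinate: (1/2)·(-4) + (1/3)·(-11) + (1/6)·(-16) = -25/3.
y-coordinate: (1/2)·(-12) + (1/3)·2 + (1/6)·(-15) = -47/6.

(-25/3, -47/6)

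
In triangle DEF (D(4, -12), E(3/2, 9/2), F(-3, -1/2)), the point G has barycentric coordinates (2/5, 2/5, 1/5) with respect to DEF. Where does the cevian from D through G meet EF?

(0, 17/6)

Line DG meets EF where the D-coordinate vanishes; zeroing G's D-weight and renormalizing leaves E, F-weights 2/5 : 1/5 → (2/3, 1/3).
So H = (2/3)·E + (1/3)·F = (0, 17/6).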